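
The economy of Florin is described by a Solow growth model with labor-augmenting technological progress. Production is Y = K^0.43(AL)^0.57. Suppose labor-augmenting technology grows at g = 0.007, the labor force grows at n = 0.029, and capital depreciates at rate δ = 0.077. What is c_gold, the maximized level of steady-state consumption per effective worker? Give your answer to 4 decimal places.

Capital per effective worker breaks even when investment replaces (n + g + δ)·k; here n + g + δ = 0.113.
Golden rule sets MPK = n+g+δ: 0.43·k^(0.43−1) = 0.113, so k_gold = (0.43/0.113)^(1/0.57) ≈ 10.4286.
y_gold = 10.4286^0.43 ≈ 2.7406.
c_gold = y_gold − (n+g+δ)·k_gold = 2.7406 − 0.113·10.4286 ≈ 1.5621.

c_gold ≈ 1.5621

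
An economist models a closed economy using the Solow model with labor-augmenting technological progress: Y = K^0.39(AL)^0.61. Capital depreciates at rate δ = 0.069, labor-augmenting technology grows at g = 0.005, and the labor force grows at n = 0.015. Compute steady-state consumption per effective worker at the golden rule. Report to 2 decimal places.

c_gold ≈ 1.57

The effective depreciation rate is n + g + δ = 0.015 + 0.005 + 0.069 = 0.089.
Golden rule sets MPK = n+g+δ: 0.39·k^(0.39−1) = 0.089, so k_gold = (0.39/0.089)^(1/0.61) ≈ 11.2700.
y_gold = 11.2700^0.39 ≈ 2.5719.
c_gold = y_gold − (n+g+δ)·k_gold = 2.5719 − 0.089·11.2700 ≈ 1.5688.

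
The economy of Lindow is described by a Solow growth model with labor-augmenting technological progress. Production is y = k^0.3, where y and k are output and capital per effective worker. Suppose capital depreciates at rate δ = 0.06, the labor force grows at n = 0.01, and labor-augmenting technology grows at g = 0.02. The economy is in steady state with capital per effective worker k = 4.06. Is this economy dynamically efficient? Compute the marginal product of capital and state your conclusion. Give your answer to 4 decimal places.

Capital per effective worker breaks even when investment replaces (n + g + δ)·k; here n + g + δ = 0.09.
MPK = 0.3·k^(0.3−1) = 0.3·4.06^(-0.7) ≈ 0.1125.
MPK > 0.09, so the economy is dynamically efficient (under-saving).

dynamically efficient; MPK ≈ 0.1125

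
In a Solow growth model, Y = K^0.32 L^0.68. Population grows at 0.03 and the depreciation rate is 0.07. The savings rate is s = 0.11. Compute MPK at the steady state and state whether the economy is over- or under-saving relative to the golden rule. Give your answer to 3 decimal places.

The effective depreciation rate is n + δ = 0.03 + 0.07 = 0.1.
Steady-state k*: s·k^0.32 = 0.1·k gives k* = (0.11/0.1)^(1/0.68) ≈ 1.1505.
MPK = 0.32·1.1505^(-0.68) ≈ 0.2909.
MPK > n+δ = 0.1, so the economy is dynamically efficient (under-saving).

under-saving; MPK ≈ 0.291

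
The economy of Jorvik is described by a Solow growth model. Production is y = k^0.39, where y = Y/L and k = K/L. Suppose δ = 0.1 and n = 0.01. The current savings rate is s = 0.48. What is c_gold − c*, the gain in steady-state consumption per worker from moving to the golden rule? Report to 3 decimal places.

Δc ≈ 0.036

n + δ = 0.01 + 0.1 = 0.11.
Current steady state (s = 0.48): k* = (0.48/0.11)^(1/0.61) ≈ 11.1926, y* = 11.1926^0.39 ≈ 2.5650, c* = (1−0.48)·2.5650 ≈ 1.3338.
At the golden rule the marginal product of capital equals n+δ: 0.39·k^(0.39−1) = 0.11. Solving, k_gold = (0.39/0.11)^(1/0.61) ≈ 7.9635.
y_gold = 7.9635^0.39 ≈ 2.2461, c_gold = y_gold − 0.11·k_gold ≈ 1.3701.
Gain: Δc = 1.3701 − 1.3338 ≈ 0.0363.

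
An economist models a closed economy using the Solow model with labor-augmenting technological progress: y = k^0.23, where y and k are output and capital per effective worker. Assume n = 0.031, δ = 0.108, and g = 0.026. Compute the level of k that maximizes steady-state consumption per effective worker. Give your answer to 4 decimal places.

Capital per effective worker breaks even when investment replaces (n + g + δ)·k; here n + g + δ = 0.165.
At the golden rule the marginal product of capital equals n+g+δ: 0.23·k^(0.23−1) = 0.165. Solving, k_gold = (0.23/0.165)^(1/0.77) ≈ 1.5393.

k_gold ≈ 1.5393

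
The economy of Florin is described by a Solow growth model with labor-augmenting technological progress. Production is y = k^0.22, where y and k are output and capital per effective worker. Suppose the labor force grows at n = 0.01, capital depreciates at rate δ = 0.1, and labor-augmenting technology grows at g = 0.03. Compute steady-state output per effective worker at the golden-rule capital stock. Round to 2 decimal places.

Break-even investment rate: n + g + δ = 0.01 + 0.03 + 0.1 = 0.14.
Setting f'(k) = n+g+δ gives 0.22·k^(0.22−1) = 0.14, hence k_gold = (0.22/0.14)^(1/0.78) ≈ 1.7851.
Output: y_gold = k_gold^0.22 = 1.7851^0.22 ≈ 1.1360.

y_gold ≈ 1.14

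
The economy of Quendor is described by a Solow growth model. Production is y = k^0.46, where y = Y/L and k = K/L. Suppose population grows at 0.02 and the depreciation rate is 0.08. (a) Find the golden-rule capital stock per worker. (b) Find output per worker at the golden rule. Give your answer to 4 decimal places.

(a) k_gold ≈ 16.8783; (b) y_gold ≈ 3.6692

Break-even investment rate: n + δ = 0.02 + 0.08 = 0.1.
Setting f'(k) = n+δ gives 0.46·k^(0.46−1) = 0.1, hence k_gold = (0.46/0.1)^(1/0.54) ≈ 16.8783.
y_gold = 16.8783^0.46 ≈ 3.6692.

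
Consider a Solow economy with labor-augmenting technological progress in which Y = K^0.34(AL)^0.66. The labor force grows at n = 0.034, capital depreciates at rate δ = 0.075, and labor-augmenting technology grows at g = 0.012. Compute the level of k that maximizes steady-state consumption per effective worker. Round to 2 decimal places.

Break-even investment rate: n + g + δ = 0.034 + 0.012 + 0.075 = 0.121.
At the golden rule the marginal product of capital equals n+g+δ: 0.34·k^(0.34−1) = 0.121. Solving, k_gold = (0.34/0.121)^(1/0.66) ≈ 4.7845.

k_gold ≈ 4.78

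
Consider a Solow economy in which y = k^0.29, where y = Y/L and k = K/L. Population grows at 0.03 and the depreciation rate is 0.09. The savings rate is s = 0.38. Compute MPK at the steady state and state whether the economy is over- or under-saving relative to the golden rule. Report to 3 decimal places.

Capital per worker breaks even when investment replaces (n + δ)·k; here n + δ = 0.12.
Steady-state k*: s·k^0.29 = 0.12·k gives k* = (0.38/0.12)^(1/0.71) ≈ 5.0708.
MPK = 0.29·5.0708^(-0.71) ≈ 0.0916.
MPK < n+δ = 0.12, so the economy is dynamically inefficient (over-saving).

over-saving; MPK ≈ 0.092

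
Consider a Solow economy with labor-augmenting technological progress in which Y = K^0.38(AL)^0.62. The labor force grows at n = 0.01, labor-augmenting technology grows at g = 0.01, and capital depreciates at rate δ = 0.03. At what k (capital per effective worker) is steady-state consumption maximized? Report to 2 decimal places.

The effective depreciation rate is n + g + δ = 0.01 + 0.01 + 0.03 = 0.05.
At the golden rule the marginal product of capital equals n+g+δ: 0.38·k^(0.38−1) = 0.05. Solving, k_gold = (0.38/0.05)^(1/0.62) ≈ 26.3431.

k_gold ≈ 26.34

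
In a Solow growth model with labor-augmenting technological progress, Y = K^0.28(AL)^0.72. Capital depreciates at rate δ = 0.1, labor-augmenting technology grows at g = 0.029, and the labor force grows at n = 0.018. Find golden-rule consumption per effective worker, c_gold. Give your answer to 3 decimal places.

c_gold ≈ 0.925

n + g + δ = 0.018 + 0.029 + 0.1 = 0.147.
Golden rule sets MPK = n+g+δ: 0.28·k^(0.28−1) = 0.147, so k_gold = (0.28/0.147)^(1/0.72) ≈ 2.4472.
y_gold = 2.4472^0.28 ≈ 1.2848.
c_gold = y_gold − (n+g+δ)·k_gold = 1.2848 − 0.147·2.4472 ≈ 0.9250.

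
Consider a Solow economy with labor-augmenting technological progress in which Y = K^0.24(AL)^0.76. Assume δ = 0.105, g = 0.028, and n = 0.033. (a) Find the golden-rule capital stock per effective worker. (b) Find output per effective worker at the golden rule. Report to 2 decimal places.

The effective depreciation rate is n + g + δ = 0.033 + 0.028 + 0.105 = 0.166.
Maximizing c = f(k) − (n+g+δ)·k gives f'(k) = n+g+δ, i.e. 0.24·k^(0.24−1) = 0.166, so k_gold = (0.24/0.166)^(1/0.76) ≈ 1.6243.
y_gold = 1.6243^0.24 ≈ 1.1235.

(a) k_gold ≈ 1.62; (b) y_gold ≈ 1.12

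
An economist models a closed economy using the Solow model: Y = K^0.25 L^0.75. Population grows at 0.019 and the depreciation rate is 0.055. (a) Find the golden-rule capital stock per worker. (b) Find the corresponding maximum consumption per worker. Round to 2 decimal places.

The effective depreciation rate is n + δ = 0.019 + 0.055 = 0.074.
Maximizing c = f(k) − (n+δ)·k gives f'(k) = n+δ, i.e. 0.25·k^(0.25−1) = 0.074, so k_gold = (0.25/0.074)^(1/0.75) ≈ 5.0693.
y_gold = 5.0693^0.25 ≈ 1.5005; c_gold = y_gold − 0.074·k_gold ≈ 1.1254.

(a) k_gold ≈ 5.07; (b) c_gold ≈ 1.13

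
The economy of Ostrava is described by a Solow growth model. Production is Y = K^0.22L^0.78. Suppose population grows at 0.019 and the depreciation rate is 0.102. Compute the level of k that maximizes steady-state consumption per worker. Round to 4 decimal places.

Break-even investment rate: n + δ = 0.019 + 0.102 = 0.121.
Setting f'(k) = n+δ gives 0.22·k^(0.22−1) = 0.121, hence k_gold = (0.22/0.121)^(1/0.78) ≈ 2.1521.

k_gold ≈ 2.1521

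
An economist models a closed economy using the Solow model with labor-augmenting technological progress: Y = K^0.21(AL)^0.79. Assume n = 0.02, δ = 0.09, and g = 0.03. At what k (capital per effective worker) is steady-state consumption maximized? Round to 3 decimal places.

k_gold ≈ 1.671

Capital per effective worker breaks even when investment replaces (n + g + δ)·k; here n + g + δ = 0.14.
Maximizing c = f(k) − (n+g+δ)·k gives f'(k) = n+g+δ, i.e. 0.21·k^(0.21−1) = 0.14, so k_gold = (0.21/0.14)^(1/0.79) ≈ 1.6707.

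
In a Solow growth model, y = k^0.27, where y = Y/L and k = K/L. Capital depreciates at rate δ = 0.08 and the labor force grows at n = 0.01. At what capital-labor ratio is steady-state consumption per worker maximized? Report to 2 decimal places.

k_gold ≈ 4.50

The effective depreciation rate is n + δ = 0.01 + 0.08 = 0.09.
Setting f'(k) = n+δ gives 0.27·k^(0.27−1) = 0.09, hence k_gold = (0.27/0.09)^(1/0.73) ≈ 4.5039.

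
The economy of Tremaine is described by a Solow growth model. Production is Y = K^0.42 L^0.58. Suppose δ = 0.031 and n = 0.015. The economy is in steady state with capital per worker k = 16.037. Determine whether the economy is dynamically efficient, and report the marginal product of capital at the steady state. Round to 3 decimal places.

n + δ = 0.015 + 0.031 = 0.046.
MPK = 0.42·k^(0.42−1) = 0.42·16.037^(-0.58) ≈ 0.0840.
MPK > 0.046, so the economy is dynamically efficient (under-saving).

dynamically efficient; MPK ≈ 0.084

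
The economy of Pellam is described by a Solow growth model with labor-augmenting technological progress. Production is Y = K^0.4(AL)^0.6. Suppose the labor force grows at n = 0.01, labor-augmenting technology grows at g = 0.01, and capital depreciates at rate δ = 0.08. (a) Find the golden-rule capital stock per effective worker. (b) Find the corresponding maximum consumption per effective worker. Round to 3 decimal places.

n + g + δ = 0.01 + 0.01 + 0.08 = 0.1.
Maximizing c = f(k) − (n+g+δ)·k gives f'(k) = n+g+δ, i.e. 0.4·k^(0.4−1) = 0.1, so k_gold = (0.4/0.1)^(1/0.6) ≈ 10.0794.
y_gold = 10.0794^0.4 ≈ 2.5198; c_gold = y_gold − 0.1·k_gold ≈ 1.5119.

(a) k_gold ≈ 10.079; (b) c_gold ≈ 1.512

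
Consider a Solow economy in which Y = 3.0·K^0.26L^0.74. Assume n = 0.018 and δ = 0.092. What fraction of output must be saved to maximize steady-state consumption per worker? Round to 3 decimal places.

Capital per worker breaks even when investment replaces (n + δ)·k; here n + δ = 0.11.
At the golden rule MPK = n+δ, and in any Cobb-Douglas steady state s = (n+δ)·k/y = MPK·k/y = capital's share 0.26.

s_gold = 0.260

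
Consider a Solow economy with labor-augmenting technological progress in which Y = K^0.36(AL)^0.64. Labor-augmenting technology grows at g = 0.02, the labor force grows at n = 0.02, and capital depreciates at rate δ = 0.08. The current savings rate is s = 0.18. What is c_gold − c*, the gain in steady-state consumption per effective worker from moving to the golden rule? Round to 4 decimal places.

Capital per effective worker breaks even when investment replaces (n + g + δ)·k; here n + g + δ = 0.12.
Current steady state (s = 0.18): k* = (0.18/0.12)^(1/0.64) ≈ 1.8843, y* = 1.8843^0.36 ≈ 1.2562, c* = (1−0.18)·1.2562 ≈ 1.0301.
Golden rule sets MPK = n+g+δ: 0.36·k^(0.36−1) = 0.12, so k_gold = (0.36/0.12)^(1/0.64) ≈ 5.5655.
y_gold = 5.5655^0.36 ≈ 1.8552, c_gold = y_gold − 0.12·k_gold ≈ 1.1873.
Gain: Δc = 1.1873 − 1.0301 ≈ 0.1572.

Δc ≈ 0.1572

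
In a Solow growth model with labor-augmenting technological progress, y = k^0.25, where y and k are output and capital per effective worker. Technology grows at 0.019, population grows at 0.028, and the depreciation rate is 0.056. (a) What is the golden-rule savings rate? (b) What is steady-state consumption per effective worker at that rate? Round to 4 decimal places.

(a) s_gold = 0.2500; (b) c_gold ≈ 1.0079

n + g + δ = 0.028 + 0.019 + 0.056 = 0.103.
For Cobb-Douglas, s_gold equals capital's share: s_gold = 0.25.
At the golden rule the marginal product of capital equals n+g+δ: 0.25·k^(0.25−1) = 0.103. Solving, k_gold = (0.25/0.103)^(1/0.75) ≈ 3.2619.
y_gold = 3.2619^0.25 ≈ 1.3439; c_gold = (1−0.25)·y_gold ≈ 1.0079.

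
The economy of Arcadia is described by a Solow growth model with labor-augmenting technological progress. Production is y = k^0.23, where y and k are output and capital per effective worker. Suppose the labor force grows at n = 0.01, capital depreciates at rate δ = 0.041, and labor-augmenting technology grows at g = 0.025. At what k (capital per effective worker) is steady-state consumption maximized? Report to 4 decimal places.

n + g + δ = 0.01 + 0.025 + 0.041 = 0.076.
At the golden rule the marginal product of capital equals n+g+δ: 0.23·k^(0.23−1) = 0.076. Solving, k_gold = (0.23/0.076)^(1/0.77) ≈ 4.2127.

k_gold ≈ 4.2127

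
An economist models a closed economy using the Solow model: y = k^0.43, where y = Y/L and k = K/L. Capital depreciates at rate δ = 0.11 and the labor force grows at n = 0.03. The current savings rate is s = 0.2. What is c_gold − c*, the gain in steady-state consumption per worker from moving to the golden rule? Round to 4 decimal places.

Δc ≈ 0.2820

Break-even investment rate: n + δ = 0.03 + 0.11 = 0.14.
Current steady state (s = 0.2): k* = (0.2/0.14)^(1/0.57) ≈ 1.8696, y* = 1.8696^0.43 ≈ 1.3087, c* = (1−0.2)·1.3087 ≈ 1.0470.
Golden rule sets MPK = n+δ: 0.43·k^(0.43−1) = 0.14, so k_gold = (0.43/0.14)^(1/0.57) ≈ 7.1612.
y_gold = 7.1612^0.43 ≈ 2.3315, c_gold = y_gold − 0.14·k_gold ≈ 1.3290.
Gain: Δc = 1.3290 − 1.0470 ≈ 0.2820.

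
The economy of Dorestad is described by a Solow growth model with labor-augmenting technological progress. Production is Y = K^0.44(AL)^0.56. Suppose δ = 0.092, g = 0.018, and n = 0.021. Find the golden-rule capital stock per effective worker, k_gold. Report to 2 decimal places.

n + g + δ = 0.021 + 0.018 + 0.092 = 0.131.
Setting f'(k) = n+g+δ gives 0.44·k^(0.44−1) = 0.131, hence k_gold = (0.44/0.131)^(1/0.56) ≈ 8.7018.

k_gold ≈ 8.70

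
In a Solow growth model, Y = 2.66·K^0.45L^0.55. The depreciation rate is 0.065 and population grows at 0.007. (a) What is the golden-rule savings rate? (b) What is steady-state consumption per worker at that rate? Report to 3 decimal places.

n + δ = 0.007 + 0.065 = 0.072.
For Cobb-Douglas, s_gold equals capital's share: s_gold = 0.45.
Maximizing c = f(k) − (n+δ)·k gives f'(k) = n+δ, i.e. 0.45·2.66·k^(0.45−1) = 0.072, so k_gold = (0.45·2.66/0.072)^(1/0.55) ≈ 165.7932.
y_gold = 2.66·165.7932^0.45 ≈ 26.5269; c_gold = (1−0.45)·y_gold ≈ 14.5898.

(a) s_gold = 0.450; (b) c_gold ≈ 14.590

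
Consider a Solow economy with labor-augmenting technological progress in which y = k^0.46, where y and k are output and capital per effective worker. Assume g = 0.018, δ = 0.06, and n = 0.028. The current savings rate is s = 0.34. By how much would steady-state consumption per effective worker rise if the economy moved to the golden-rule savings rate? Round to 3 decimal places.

Δc ≈ 0.104

Capital per effective worker breaks even when investment replaces (n + g + δ)·k; here n + g + δ = 0.106.
Current steady state (s = 0.34): k* = (0.34/0.106)^(1/0.54) ≈ 8.6568, y* = 8.6568^0.46 ≈ 2.6989, c* = (1−0.34)·2.6989 ≈ 1.7813.
Maximizing c = f(k) − (n+g+δ)·k gives f'(k) = n+g+δ, i.e. 0.46·k^(0.46−1) = 0.106, so k_gold = (0.46/0.106)^(1/0.54) ≈ 15.1519.
y_gold = 15.1519^0.46 ≈ 3.4915, c_gold = y_gold − 0.106·k_gold ≈ 1.8854.
Gain: Δc = 1.8854 − 1.7813 ≈ 0.1042.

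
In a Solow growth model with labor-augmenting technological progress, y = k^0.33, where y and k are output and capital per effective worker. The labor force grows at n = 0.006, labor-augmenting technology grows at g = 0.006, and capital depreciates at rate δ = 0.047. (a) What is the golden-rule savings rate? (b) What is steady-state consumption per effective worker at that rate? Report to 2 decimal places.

The effective depreciation rate is n + g + δ = 0.006 + 0.006 + 0.047 = 0.059.
For Cobb-Douglas, s_gold equals capital's share: s_gold = 0.33.
At the golden rule the marginal product of capital equals n+g+δ: 0.33·k^(0.33−1) = 0.059. Solving, k_gold = (0.33/0.059)^(1/0.67) ≈ 13.0591.
y_gold = 13.0591^0.33 ≈ 2.3348; c_gold = (1−0.33)·y_gold ≈ 1.5643.

(a) s_gold = 0.33; (b) c_gold ≈ 1.56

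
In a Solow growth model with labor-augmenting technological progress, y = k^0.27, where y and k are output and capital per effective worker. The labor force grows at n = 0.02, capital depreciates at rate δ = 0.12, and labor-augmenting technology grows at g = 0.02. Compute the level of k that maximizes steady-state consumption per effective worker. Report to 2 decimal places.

k_gold ≈ 2.05

Capital per effective worker breaks even when investment replaces (n + g + δ)·k; here n + g + δ = 0.16.
Golden rule sets MPK = n+g+δ: 0.27·k^(0.27−1) = 0.16, so k_gold = (0.27/0.16)^(1/0.73) ≈ 2.0478.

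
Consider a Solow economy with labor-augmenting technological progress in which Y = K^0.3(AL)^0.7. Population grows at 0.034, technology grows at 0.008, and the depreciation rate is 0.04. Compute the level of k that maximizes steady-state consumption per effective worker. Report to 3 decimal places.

k_gold ≈ 6.379

n + g + δ = 0.034 + 0.008 + 0.04 = 0.082.
At the golden rule the marginal product of capital equals n+g+δ: 0.3·k^(0.3−1) = 0.082. Solving, k_gold = (0.3/0.082)^(1/0.7) ≈ 6.3786.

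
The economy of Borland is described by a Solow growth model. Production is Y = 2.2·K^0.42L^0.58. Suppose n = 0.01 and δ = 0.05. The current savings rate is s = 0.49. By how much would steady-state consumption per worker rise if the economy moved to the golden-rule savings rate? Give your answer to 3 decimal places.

n + δ = 0.01 + 0.05 = 0.06.
Current steady state (s = 0.49): k* = (0.49·2.2/0.06)^(1/0.58) ≈ 145.5040, y* = 2.2·145.5040^0.42 ≈ 17.8168, c* = (1−0.49)·17.8168 ≈ 9.0866.
Maximizing c = f(k) − (n+δ)·k gives f'(k) = n+δ, i.e. 0.42·2.2·k^(0.42−1) = 0.06, so k_gold = (0.42·2.2/0.06)^(1/0.58) ≈ 111.5448.
y_gold = 2.2·111.5448^0.42 ≈ 15.9350, c_gold = y_gold − 0.06·k_gold ≈ 9.2423.
Gain: Δc = 9.2423 − 9.0866 ≈ 0.1557.

Δc ≈ 0.156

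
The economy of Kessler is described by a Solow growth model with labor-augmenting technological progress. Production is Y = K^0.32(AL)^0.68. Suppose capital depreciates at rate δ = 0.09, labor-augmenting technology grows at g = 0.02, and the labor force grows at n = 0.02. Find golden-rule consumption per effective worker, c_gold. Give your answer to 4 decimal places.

The effective depreciation rate is n + g + δ = 0.02 + 0.02 + 0.09 = 0.13.
At the golden rule the marginal product of capital equals n+g+δ: 0.32·k^(0.32−1) = 0.13. Solving, k_gold = (0.32/0.13)^(1/0.68) ≈ 3.7610.
y_gold = 3.7610^0.32 ≈ 1.5279.
c_gold = y_gold − (n+g+δ)·k_gold = 1.5279 − 0.13·3.7610 ≈ 1.0390.

c_gold ≈ 1.0390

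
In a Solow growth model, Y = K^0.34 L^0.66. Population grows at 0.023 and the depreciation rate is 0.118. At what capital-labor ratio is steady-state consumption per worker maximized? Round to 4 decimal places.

Break-even investment rate: n + δ = 0.023 + 0.118 = 0.141.
Maximizing c = f(k) − (n+δ)·k gives f'(k) = n+δ, i.e. 0.34·k^(0.34−1) = 0.141, so k_gold = (0.34/0.141)^(1/0.66) ≈ 3.7947.

k_gold ≈ 3.7947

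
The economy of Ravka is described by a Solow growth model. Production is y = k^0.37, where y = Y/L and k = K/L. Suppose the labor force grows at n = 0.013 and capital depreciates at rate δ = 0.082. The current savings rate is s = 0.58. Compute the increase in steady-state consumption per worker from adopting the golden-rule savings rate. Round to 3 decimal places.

The effective depreciation rate is n + δ = 0.013 + 0.082 = 0.095.
Current steady state (s = 0.58): k* = (0.58/0.095)^(1/0.63) ≈ 17.6665, y* = 17.6665^0.37 ≈ 2.8936, c* = (1−0.58)·2.8936 ≈ 1.2153.
Maximizing c = f(k) − (n+δ)·k gives f'(k) = n+δ, i.e. 0.37·k^(0.37−1) = 0.095, so k_gold = (0.37/0.095)^(1/0.63) ≈ 8.6550.
y_gold = 8.6550^0.37 ≈ 2.2222, c_gold = y_gold − 0.095·k_gold ≈ 1.4000.
Gain: Δc = 1.4000 − 1.2153 ≈ 0.1847.

Δc ≈ 0.185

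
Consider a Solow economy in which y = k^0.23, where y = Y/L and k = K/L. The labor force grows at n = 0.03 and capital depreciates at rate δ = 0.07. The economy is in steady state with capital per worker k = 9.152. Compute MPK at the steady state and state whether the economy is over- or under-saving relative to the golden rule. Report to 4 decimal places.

over-saving; MPK ≈ 0.0418

Break-even investment rate: n + δ = 0.03 + 0.07 = 0.1.
MPK = 0.23·k^(0.23−1) = 0.23·9.152^(-0.77) ≈ 0.0418.
MPK < 0.1, so the economy is dynamically inefficient (over-saving).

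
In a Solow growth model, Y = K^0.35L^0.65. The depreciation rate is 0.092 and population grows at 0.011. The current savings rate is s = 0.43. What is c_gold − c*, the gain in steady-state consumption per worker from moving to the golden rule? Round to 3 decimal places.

Break-even investment rate: n + δ = 0.011 + 0.092 = 0.103.
Current steady state (s = 0.43): k* = (0.43/0.103)^(1/0.65) ≈ 9.0119, y* = 9.0119^0.35 ≈ 2.1587, c* = (1−0.43)·2.1587 ≈ 1.2304.
Setting f'(k) = n+δ gives 0.35·k^(0.35−1) = 0.103, hence k_gold = (0.35/0.103)^(1/0.65) ≈ 6.5657.
y_gold = 6.5657^0.35 ≈ 1.9322, c_gold = y_gold − 0.103·k_gold ≈ 1.2559.
Gain: Δc = 1.2559 − 1.2304 ≈ 0.0255.

Δc ≈ 0.025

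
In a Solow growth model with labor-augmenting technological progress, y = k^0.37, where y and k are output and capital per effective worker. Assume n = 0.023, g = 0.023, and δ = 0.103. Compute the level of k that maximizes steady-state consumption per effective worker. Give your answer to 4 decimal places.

Break-even investment rate: n + g + δ = 0.023 + 0.023 + 0.103 = 0.149.
At the golden rule the marginal product of capital equals n+g+δ: 0.37·k^(0.37−1) = 0.149. Solving, k_gold = (0.37/0.149)^(1/0.63) ≈ 4.2365.

k_gold ≈ 4.2365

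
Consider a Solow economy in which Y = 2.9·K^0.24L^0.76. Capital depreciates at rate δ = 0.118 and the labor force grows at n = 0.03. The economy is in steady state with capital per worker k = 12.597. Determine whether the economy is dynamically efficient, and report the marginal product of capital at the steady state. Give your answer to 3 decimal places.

n + δ = 0.03 + 0.118 = 0.148.
MPK = 0.24·2.9·k^(0.24−1) = 0.24·2.9·12.597^(-0.76) ≈ 0.1015.
MPK < 0.148, so the economy is dynamically inefficient (over-saving).

dynamically inefficient; MPK ≈ 0.101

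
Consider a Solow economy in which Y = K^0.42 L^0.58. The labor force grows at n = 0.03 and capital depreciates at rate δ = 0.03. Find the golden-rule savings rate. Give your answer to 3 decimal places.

s_gold = 0.420

Capital per worker breaks even when investment replaces (n + δ)·k; here n + δ = 0.06.
At the golden rule MPK = n+δ, and in any Cobb-Douglas steady state s = (n+δ)·k/y = MPK·k/y = capital's share 0.42.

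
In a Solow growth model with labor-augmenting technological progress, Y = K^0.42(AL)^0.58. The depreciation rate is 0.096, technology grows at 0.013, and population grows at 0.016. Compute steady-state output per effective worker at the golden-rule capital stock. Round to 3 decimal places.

y_gold ≈ 2.405

n + g + δ = 0.016 + 0.013 + 0.096 = 0.125.
At the golden rule the marginal product of capital equals n+g+δ: 0.42·k^(0.42−1) = 0.125. Solving, k_gold = (0.42/0.125)^(1/0.58) ≈ 8.0813.
Output: y_gold = k_gold^0.42 = 8.0813^0.42 ≈ 2.4052.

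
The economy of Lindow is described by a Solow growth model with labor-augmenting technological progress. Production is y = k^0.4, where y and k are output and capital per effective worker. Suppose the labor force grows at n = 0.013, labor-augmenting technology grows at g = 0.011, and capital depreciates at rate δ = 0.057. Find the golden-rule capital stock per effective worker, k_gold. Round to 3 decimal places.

k_gold ≈ 14.321

Capital per effective worker breaks even when investment replaces (n + g + δ)·k; here n + g + δ = 0.081.
Setting f'(k) = n+g+δ gives 0.4·k^(0.4−1) = 0.081, hence k_gold = (0.4/0.081)^(1/0.6) ≈ 14.3205.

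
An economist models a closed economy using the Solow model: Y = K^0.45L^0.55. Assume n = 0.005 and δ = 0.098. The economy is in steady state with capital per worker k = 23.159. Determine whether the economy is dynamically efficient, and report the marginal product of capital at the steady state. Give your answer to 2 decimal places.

The effective depreciation rate is n + δ = 0.005 + 0.098 = 0.103.
MPK = 0.45·k^(0.45−1) = 0.45·23.159^(-0.55) ≈ 0.0799.
MPK < 0.103, so the economy is dynamically inefficient (over-saving).

dynamically inefficient; MPK ≈ 0.08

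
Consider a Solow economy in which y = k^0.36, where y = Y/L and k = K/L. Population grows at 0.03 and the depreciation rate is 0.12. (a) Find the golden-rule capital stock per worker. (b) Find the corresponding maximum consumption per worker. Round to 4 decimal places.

(a) k_gold ≈ 3.9272; (b) c_gold ≈ 1.0472

Break-even investment rate: n + δ = 0.03 + 0.12 = 0.15.
Golden rule sets MPK = n+δ: 0.36·k^(0.36−1) = 0.15, so k_gold = (0.36/0.15)^(1/0.64) ≈ 3.9272.
y_gold = 3.9272^0.36 ≈ 1.6363; c_gold = y_gold − 0.15·k_gold ≈ 1.0472.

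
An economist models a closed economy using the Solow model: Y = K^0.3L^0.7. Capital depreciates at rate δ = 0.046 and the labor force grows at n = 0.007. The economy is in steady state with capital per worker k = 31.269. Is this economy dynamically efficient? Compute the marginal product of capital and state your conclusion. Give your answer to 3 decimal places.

dynamically inefficient; MPK ≈ 0.027

Break-even investment rate: n + δ = 0.007 + 0.046 = 0.053.
MPK = 0.3·k^(0.3−1) = 0.3·31.269^(-0.7) ≈ 0.0269.
MPK < 0.053, so the economy is dynamically inefficient (over-saving).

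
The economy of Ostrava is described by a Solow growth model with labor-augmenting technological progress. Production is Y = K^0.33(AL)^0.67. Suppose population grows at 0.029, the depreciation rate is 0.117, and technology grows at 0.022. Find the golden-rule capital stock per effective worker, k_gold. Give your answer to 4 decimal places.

k_gold ≈ 2.7392

Break-even investment rate: n + g + δ = 0.029 + 0.022 + 0.117 = 0.168.
At the golden rule the marginal product of capital equals n+g+δ: 0.33·k^(0.33−1) = 0.168. Solving, k_gold = (0.33/0.168)^(1/0.67) ≈ 2.7392.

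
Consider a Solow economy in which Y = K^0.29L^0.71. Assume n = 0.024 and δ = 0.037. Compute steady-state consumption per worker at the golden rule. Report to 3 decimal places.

c_gold ≈ 1.342

The effective depreciation rate is n + δ = 0.024 + 0.037 = 0.061.
Setting f'(k) = n+δ gives 0.29·k^(0.29−1) = 0.061, hence k_gold = (0.29/0.061)^(1/0.71) ≈ 8.9870.
y_gold = 8.9870^0.29 ≈ 1.8904.
c_gold = y_gold − (n+δ)·k_gold = 1.8904 − 0.061·8.9870 ≈ 1.3422.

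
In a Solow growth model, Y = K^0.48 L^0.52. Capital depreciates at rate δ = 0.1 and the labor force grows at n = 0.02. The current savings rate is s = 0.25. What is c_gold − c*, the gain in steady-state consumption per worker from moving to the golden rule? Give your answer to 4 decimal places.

The effective depreciation rate is n + δ = 0.02 + 0.1 = 0.12.
Current steady state (s = 0.25): k* = (0.25/0.12)^(1/0.52) ≈ 4.1020, y* = 4.1020^0.48 ≈ 1.9690, c* = (1−0.25)·1.9690 ≈ 1.4767.
Golden rule sets MPK = n+δ: 0.48·k^(0.48−1) = 0.12, so k_gold = (0.48/0.12)^(1/0.52) ≈ 14.3816.
y_gold = 14.3816^0.48 ≈ 3.5954, c_gold = y_gold − 0.12·k_gold ≈ 1.8696.
Gain: Δc = 1.8696 − 1.4767 ≈ 0.3929.

Δc ≈ 0.3929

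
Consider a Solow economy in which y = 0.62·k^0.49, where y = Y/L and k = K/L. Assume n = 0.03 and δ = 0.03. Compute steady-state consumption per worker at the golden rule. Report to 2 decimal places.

c_gold ≈ 1.50

Capital per worker breaks even when investment replaces (n + δ)·k; here n + δ = 0.06.
Maximizing c = f(k) − (n+δ)·k gives f'(k) = n+δ, i.e. 0.49·0.62·k^(0.49−1) = 0.06, so k_gold = (0.49·0.62/0.06)^(1/0.51) ≈ 24.0574.
y_gold = 0.62·24.0574^0.49 ≈ 2.9458.
c_gold = y_gold − (n+δ)·k_gold = 2.9458 − 0.06·24.0574 ≈ 1.5024.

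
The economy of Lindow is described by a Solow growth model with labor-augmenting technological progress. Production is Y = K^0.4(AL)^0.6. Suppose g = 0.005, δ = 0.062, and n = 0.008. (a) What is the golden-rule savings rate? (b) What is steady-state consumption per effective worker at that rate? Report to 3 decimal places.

(a) s_gold = 0.400; (b) c_gold ≈ 1.832

Capital per effective worker breaks even when investment replaces (n + g + δ)·k; here n + g + δ = 0.075.
For Cobb-Douglas, s_gold equals capital's share: s_gold = 0.4.
Setting f'(k) = n+g+δ gives 0.4·k^(0.4−1) = 0.075, hence k_gold = (0.4/0.075)^(1/0.6) ≈ 16.2804.
y_gold = 16.2804^0.4 ≈ 3.0526; c_gold = (1−0.4)·y_gold ≈ 1.8315.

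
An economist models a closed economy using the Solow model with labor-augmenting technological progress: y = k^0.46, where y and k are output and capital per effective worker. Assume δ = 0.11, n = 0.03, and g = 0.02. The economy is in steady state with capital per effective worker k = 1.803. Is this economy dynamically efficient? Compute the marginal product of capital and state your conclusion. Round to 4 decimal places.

The effective depreciation rate is n + g + δ = 0.03 + 0.02 + 0.11 = 0.16.
MPK = 0.46·k^(0.46−1) = 0.46·1.803^(-0.54) ≈ 0.3346.
MPK > 0.16, so the economy is dynamically efficient (under-saving).

dynamically efficient; MPK ≈ 0.3346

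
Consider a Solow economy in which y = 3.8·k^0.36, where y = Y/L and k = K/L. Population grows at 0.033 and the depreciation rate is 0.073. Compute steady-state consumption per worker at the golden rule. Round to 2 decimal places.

c_gold ≈ 10.25

Capital per worker breaks even when investment replaces (n + δ)·k; here n + δ = 0.106.
Setting f'(k) = n+δ gives 0.36·3.8·k^(0.36−1) = 0.106, hence k_gold = (0.36·3.8/0.106)^(1/0.64) ≈ 54.3994.
y_gold = 3.8·54.3994^0.36 ≈ 16.0176.
c_gold = y_gold − (n+δ)·k_gold = 16.0176 − 0.106·54.3994 ≈ 10.2513.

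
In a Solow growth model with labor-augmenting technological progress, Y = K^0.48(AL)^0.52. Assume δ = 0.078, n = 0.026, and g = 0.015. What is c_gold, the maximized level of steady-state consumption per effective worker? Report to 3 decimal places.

Capital per effective worker breaks even when investment replaces (n + g + δ)·k; here n + g + δ = 0.119.
At the golden rule the marginal product of capital equals n+g+δ: 0.48·k^(0.48−1) = 0.119. Solving, k_gold = (0.48/0.119)^(1/0.52) ≈ 14.6149.
y_gold = 14.6149^0.48 ≈ 3.6233.
c_gold = y_gold − (n+g+δ)·k_gold = 3.6233 − 0.119·14.6149 ≈ 1.8841.

c_gold ≈ 1.884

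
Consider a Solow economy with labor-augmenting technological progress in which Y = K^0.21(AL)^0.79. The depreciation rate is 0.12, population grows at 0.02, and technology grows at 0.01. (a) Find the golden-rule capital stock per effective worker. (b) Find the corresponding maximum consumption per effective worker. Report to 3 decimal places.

(a) k_gold ≈ 1.531; (b) c_gold ≈ 0.864

Capital per effective worker breaks even when investment replaces (n + g + δ)·k; here n + g + δ = 0.15.
At the golden rule the marginal product of capital equals n+g+δ: 0.21·k^(0.21−1) = 0.15. Solving, k_gold = (0.21/0.15)^(1/0.79) ≈ 1.5310.
y_gold = 1.5310^0.21 ≈ 1.0936; c_gold = y_gold − 0.15·k_gold ≈ 0.8639.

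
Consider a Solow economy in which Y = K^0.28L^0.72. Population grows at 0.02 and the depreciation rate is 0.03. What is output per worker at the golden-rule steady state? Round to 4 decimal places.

y_gold ≈ 1.9542

n + δ = 0.02 + 0.03 = 0.05.
Setting f'(k) = n+δ gives 0.28·k^(0.28−1) = 0.05, hence k_gold = (0.28/0.05)^(1/0.72) ≈ 10.9433.
Output: y_gold = k_gold^0.28 = 10.9433^0.28 ≈ 1.9542.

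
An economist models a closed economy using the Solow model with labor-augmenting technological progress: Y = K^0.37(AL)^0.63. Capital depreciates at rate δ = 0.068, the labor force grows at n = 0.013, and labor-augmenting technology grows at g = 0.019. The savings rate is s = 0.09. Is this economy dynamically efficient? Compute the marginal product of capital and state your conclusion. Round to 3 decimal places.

dynamically efficient; MPK ≈ 0.411

n + g + δ = 0.013 + 0.019 + 0.068 = 0.1.
Steady-state k*: s·k^0.37 = 0.1·k gives k* = (0.09/0.1)^(1/0.63) ≈ 0.8460.
MPK = 0.37·0.8460^(-0.63) ≈ 0.4111.
MPK > n+g+δ = 0.1, so the economy is dynamically efficient (under-saving).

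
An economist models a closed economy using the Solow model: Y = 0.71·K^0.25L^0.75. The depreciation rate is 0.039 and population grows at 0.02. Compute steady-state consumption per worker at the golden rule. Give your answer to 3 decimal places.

c_gold ≈ 0.769

n + δ = 0.02 + 0.039 = 0.059.
At the golden rule the marginal product of capital equals n+δ: 0.25·0.71·k^(0.25−1) = 0.059. Solving, k_gold = (0.25·0.71/0.059)^(1/0.75) ≈ 4.3431.
y_gold = 0.71·4.3431^0.25 ≈ 1.0250.
c_gold = y_gold − (n+δ)·k_gold = 1.0250 − 0.059·4.3431 ≈ 0.7687.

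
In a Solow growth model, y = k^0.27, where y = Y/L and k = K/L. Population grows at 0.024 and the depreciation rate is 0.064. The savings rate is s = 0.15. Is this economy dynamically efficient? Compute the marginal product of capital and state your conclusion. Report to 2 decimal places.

dynamically efficient; MPK ≈ 0.16

Break-even investment rate: n + δ = 0.024 + 0.064 = 0.088.
Steady-state k*: s·k^0.27 = 0.088·k gives k* = (0.15/0.088)^(1/0.73) ≈ 2.0762.
MPK = 0.27·2.0762^(-0.73) ≈ 0.1584.
MPK > n+δ = 0.088, so the economy is dynamically efficient (under-saving).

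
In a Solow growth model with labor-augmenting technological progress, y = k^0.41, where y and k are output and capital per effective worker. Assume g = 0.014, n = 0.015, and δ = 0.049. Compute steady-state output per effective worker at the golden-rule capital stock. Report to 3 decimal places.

The effective depreciation rate is n + g + δ = 0.015 + 0.014 + 0.049 = 0.078.
Maximizing c = f(k) − (n+g+δ)·k gives f'(k) = n+g+δ, i.e. 0.41·k^(0.41−1) = 0.078, so k_gold = (0.41/0.078)^(1/0.59) ≈ 16.6536.
Output: y_gold = k_gold^0.41 = 16.6536^0.41 ≈ 3.1682.

y_gold ≈ 3.168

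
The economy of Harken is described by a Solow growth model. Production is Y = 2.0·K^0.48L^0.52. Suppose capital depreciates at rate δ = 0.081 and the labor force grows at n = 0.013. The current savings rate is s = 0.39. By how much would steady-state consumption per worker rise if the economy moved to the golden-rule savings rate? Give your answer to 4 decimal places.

The effective depreciation rate is n + δ = 0.013 + 0.081 = 0.094.
Current steady state (s = 0.39): k* = (0.39·2.0/0.094)^(1/0.52) ≈ 58.5118, y* = 2.0·58.5118^0.48 ≈ 14.1029, c* = (1−0.39)·14.1029 ≈ 8.6027.
At the golden rule the marginal product of capital equals n+δ: 0.48·2.0·k^(0.48−1) = 0.094. Solving, k_gold = (0.48·2.0/0.094)^(1/0.52) ≈ 87.2289.
y_gold = 2.0·87.2289^0.48 ≈ 17.0823, c_gold = y_gold − 0.094·k_gold ≈ 8.8828.
Gain: Δc = 8.8828 − 8.6027 ≈ 0.2801.

Δc ≈ 0.2801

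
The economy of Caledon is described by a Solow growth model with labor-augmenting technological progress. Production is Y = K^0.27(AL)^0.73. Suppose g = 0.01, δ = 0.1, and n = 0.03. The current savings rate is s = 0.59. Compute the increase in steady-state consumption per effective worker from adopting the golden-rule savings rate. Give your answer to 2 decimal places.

The effective depreciation rate is n + g + δ = 0.03 + 0.01 + 0.1 = 0.14.
Current steady state (s = 0.59): k* = (0.59/0.14)^(1/0.73) ≈ 7.1744, y* = 7.1744^0.27 ≈ 1.7024, c* = (1−0.59)·1.7024 ≈ 0.6980.
Setting f'(k) = n+g+δ gives 0.27·k^(0.27−1) = 0.14, hence k_gold = (0.27/0.14)^(1/0.73) ≈ 2.4589.
y_gold = 2.4589^0.27 ≈ 1.2750, c_gold = y_gold − 0.14·k_gold ≈ 0.9307.
Gain: Δc = 0.9307 − 0.6980 ≈ 0.2327.

Δc ≈ 0.23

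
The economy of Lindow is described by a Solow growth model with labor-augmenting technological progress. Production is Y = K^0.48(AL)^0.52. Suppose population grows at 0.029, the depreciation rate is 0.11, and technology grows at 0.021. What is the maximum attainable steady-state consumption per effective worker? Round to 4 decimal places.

n + g + δ = 0.029 + 0.021 + 0.11 = 0.16.
Maximizing c = f(k) − (n+g+δ)·k gives f'(k) = n+g+δ, i.e. 0.48·k^(0.48−1) = 0.16, so k_gold = (0.48/0.16)^(1/0.52) ≈ 8.2707.
y_gold = 8.2707^0.48 ≈ 2.7569.
c_gold = y_gold − (n+g+δ)·k_gold = 2.7569 − 0.16·8.2707 ≈ 1.4336.

c_gold ≈ 1.4336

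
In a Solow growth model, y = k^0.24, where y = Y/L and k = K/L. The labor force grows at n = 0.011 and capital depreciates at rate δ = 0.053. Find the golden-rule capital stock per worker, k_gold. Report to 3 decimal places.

Break-even investment rate: n + δ = 0.011 + 0.053 = 0.064.
Maximizing c = f(k) − (n+δ)·k gives f'(k) = n+δ, i.e. 0.24·k^(0.24−1) = 0.064, so k_gold = (0.24/0.064)^(1/0.76) ≈ 5.6925.

k_gold ≈ 5.693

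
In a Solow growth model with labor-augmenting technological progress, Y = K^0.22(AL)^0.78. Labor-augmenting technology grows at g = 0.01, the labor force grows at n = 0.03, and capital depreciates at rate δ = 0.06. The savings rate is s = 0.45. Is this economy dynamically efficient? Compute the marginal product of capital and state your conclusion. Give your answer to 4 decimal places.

dynamically inefficient; MPK ≈ 0.0489

Capital per effective worker breaks even when investment replaces (n + g + δ)·k; here n + g + δ = 0.1.
Steady-state k*: s·k^0.22 = 0.1·k gives k* = (0.45/0.1)^(1/0.78) ≈ 6.8778.
MPK = 0.22·6.8778^(-0.78) ≈ 0.0489.
MPK < n+g+δ = 0.1, so the economy is dynamically inefficient (over-saving).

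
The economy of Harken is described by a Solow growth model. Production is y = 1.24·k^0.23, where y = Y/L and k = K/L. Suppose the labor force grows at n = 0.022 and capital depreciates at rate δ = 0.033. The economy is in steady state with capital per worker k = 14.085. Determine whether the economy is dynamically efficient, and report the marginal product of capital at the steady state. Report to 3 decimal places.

dynamically inefficient; MPK ≈ 0.037

The effective depreciation rate is n + δ = 0.022 + 0.033 = 0.055.
MPK = 0.23·1.24·k^(0.23−1) = 0.23·1.24·14.085^(-0.77) ≈ 0.0372.
MPK < 0.055, so the economy is dynamically inefficient (over-saving).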